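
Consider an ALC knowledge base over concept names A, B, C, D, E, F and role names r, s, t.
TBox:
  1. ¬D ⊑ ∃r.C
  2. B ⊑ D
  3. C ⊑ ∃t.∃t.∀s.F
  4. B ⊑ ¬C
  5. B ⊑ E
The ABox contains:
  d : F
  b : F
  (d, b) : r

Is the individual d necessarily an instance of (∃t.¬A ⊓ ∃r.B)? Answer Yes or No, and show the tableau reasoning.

1. d : (∃t.¬A ⊓ ∃r.B)?  L(d) = {F} ∪ {(∀t.A ⊔ ∀r.¬B)}
   open: L(d) ⊇ {D, F, ¬B, ¬C, ∀t.A} — d ∉ (∃t.¬A ⊓ ∃r.B) possible
2. Hence d : (∃t.¬A ⊓ ∃r.B): not entailed.

No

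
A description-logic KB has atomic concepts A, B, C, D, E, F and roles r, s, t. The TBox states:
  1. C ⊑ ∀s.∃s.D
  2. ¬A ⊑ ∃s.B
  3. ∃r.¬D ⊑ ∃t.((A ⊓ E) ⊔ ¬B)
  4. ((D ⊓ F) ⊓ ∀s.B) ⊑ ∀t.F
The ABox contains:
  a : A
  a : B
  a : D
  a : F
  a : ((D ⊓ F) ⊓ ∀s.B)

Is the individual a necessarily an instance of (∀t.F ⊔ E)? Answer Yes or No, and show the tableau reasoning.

Yes

1. a : (∀t.F ⊔ E)?  L(a) = {A, B, D, F, ((D ⊓ F) ⊓ ∀s.B)} ∪ {(∃t.¬F ⊓ ¬E)}
   clash {F, ¬F} at an ∃-successor — a ∈ (∀t.F ⊔ E)
2. Hence a : (∀t.F ⊔ E): entailed.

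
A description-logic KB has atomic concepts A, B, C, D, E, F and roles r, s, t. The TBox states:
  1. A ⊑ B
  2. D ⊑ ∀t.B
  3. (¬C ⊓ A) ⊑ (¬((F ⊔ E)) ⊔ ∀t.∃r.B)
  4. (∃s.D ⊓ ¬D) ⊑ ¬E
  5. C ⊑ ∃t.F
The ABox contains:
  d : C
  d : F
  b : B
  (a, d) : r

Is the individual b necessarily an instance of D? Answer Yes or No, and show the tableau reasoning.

No

1. b : D?  L(b) = {B} ∪ {¬D}
   open: L(b) ⊇ {B, ¬A, ¬C, ¬D, ∀s.¬D} — b ∉ D possible
2. Hence b : D: not entailed.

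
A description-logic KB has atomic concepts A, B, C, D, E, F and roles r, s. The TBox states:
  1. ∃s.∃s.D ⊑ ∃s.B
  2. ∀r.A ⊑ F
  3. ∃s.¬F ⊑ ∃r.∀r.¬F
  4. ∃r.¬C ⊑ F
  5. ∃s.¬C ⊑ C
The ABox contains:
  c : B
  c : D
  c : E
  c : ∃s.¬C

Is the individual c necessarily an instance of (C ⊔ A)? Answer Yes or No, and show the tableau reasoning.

Yes

1. c : (C ⊔ A)?  L(c) = {B, D, E, ∃s.¬C} ∪ {(¬C ⊓ ¬A)}
   clash {C, ¬C} at c — c ∈ (C ⊔ A)
2. Hence c : (C ⊔ A): entailed.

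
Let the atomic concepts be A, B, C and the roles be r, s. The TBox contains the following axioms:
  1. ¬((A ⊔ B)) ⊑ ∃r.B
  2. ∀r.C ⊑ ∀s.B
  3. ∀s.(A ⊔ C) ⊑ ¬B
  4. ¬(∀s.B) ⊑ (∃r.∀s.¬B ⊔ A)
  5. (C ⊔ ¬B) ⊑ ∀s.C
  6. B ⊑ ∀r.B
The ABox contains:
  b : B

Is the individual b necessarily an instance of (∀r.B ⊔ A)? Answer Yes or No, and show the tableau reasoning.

1. b : (∀r.B ⊔ A)?  L(b) = {B} ∪ {(∃r.¬B ⊓ ¬A)}
   clash {B, ¬B} at b — b ∈ (∀r.B ⊔ A)
2. Hence b : (∀r.B ⊔ A): entailed.

Yes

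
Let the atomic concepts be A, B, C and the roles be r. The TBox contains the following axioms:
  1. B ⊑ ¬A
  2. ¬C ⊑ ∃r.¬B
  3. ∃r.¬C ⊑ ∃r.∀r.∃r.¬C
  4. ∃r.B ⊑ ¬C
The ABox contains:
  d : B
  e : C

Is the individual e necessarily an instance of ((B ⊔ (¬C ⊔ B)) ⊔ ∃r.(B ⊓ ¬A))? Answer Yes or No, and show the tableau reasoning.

No

1. e : ((B ⊔ (¬C ⊔ B)) ⊔ ∃r.(B ⊓ ¬A))?  L(e) = {C} ∪ {((¬B ⊓ (C ⊓ ¬B)) ⊓ ∀r.(¬B ⊔ A))}
   open: L(e) ⊇ {C, ¬B, ∀r.(¬B ⊔ A), ∀r.C, ∀r.¬B} — e ∉ ((B ⊔ (¬C ⊔ B)) ⊔ ∃r.(B ⊓ ¬A)) possible
2. Hence e : ((B ⊔ (¬C ⊔ B)) ⊔ ∃r.(B ⊓ ¬A)): not entailed.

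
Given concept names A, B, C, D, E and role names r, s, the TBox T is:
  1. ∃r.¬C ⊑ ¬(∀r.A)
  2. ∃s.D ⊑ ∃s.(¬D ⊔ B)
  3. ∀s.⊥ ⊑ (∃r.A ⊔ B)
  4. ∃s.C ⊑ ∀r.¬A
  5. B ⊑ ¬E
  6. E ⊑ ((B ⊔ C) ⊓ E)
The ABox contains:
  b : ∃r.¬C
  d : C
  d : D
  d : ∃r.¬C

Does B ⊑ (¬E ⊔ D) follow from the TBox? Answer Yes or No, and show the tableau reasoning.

Yes

1. B ⊑ (¬E ⊔ D)  ⇔  (B ⊓ (E ⊓ ¬D)) unsat w.r.t. T
   all branches close; clash {E, ¬E} at x₀
2. Hence B ⊑ (¬E ⊔ D): entailed.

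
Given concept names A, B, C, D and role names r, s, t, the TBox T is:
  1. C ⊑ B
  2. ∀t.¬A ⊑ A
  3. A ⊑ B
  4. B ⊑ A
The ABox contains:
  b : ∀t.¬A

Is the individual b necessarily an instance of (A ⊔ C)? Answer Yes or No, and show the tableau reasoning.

Yes

1. b : (A ⊔ C)?  L(b) = {∀t.¬A} ∪ {(¬A ⊓ ¬C)}
   clash {A, ¬A} at b — b ∈ (A ⊔ C)
2. Hence b : (A ⊔ C): entailed.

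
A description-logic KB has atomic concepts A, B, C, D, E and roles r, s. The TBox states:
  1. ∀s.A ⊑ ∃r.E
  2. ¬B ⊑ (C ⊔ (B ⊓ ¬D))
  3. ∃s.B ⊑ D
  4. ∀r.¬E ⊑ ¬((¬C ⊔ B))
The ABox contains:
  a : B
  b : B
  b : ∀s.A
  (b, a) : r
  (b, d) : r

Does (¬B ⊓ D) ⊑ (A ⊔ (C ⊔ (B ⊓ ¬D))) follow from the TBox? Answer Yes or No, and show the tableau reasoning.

1. (¬B ⊓ D) ⊑ (A ⊔ (C ⊔ (B ⊓ ¬D)))  ⇔  ((¬B ⊓ D) ⊓ (¬A ⊓ (¬C ⊓ (¬B ⊔ D)))) unsat w.r.t. T
   all branches close; clash {C, ¬C} at x₀
2. Hence (¬B ⊓ D) ⊑ (A ⊔ (C ⊔ (B ⊓ ¬D))): entailed.

Yes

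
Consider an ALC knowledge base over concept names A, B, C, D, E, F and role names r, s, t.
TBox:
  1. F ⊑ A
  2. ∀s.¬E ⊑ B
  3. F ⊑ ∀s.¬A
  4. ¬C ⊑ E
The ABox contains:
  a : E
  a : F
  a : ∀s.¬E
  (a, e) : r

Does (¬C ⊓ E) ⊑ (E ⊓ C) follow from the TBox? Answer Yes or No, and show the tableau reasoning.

1. (¬C ⊓ E) ⊑ (E ⊓ C)  ⇔  ((¬C ⊓ E) ⊓ (¬E ⊔ ¬C)) unsat w.r.t. T
   open: L(x₀) ⊇ {E, ¬C, ¬F, ∃s.E} (+ ∃-successors)
2. Hence (¬C ⊓ E) ⊑ (E ⊓ C): not entailed.

No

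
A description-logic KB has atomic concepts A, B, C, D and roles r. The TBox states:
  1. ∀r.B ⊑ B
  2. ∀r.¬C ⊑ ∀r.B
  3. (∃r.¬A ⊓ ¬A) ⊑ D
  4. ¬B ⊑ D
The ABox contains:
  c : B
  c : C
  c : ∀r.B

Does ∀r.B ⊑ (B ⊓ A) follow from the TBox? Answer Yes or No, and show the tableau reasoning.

1. ∀r.B ⊑ (B ⊓ A)  ⇔  (∀r.B ⊓ (¬B ⊔ ¬A)) unsat w.r.t. T
   apply at x₀: ∀r.B⊑B
   open: L(x₀) ⊇ {B, ¬A, ∀r.A, ∀r.B}
2. Hence ∀r.B ⊑ (B ⊓ A): not entailed.

No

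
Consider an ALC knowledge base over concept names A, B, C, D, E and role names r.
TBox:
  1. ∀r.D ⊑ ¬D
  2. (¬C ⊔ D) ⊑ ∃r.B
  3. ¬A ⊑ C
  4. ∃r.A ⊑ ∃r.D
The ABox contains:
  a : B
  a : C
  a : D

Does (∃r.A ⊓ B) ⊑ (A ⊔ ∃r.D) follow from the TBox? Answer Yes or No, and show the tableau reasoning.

1. (∃r.A ⊓ B) ⊑ (A ⊔ ∃r.D)  ⇔  ((∃r.A ⊓ B) ⊓ (¬A ⊓ ∀r.¬D)) unsat w.r.t. T
   all branches close; clash {D, ¬D} at an ∃-successor
2. Hence (∃r.A ⊓ B) ⊑ (A ⊔ ∃r.D): entailed.

Yes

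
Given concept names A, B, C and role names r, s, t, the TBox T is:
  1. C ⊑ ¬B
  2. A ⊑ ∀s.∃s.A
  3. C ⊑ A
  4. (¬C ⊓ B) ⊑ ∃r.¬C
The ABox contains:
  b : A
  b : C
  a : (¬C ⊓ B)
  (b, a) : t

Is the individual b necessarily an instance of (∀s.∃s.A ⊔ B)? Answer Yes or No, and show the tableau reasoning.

1. b : (∀s.∃s.A ⊔ B)?  L(b) = {A, C} ∪ {(∃s.∀s.¬A ⊓ ¬B)}
   clash {A, ¬A} at an ∃-successor — b ∈ (∀s.∃s.A ⊔ B)
2. Hence b : (∀s.∃s.A ⊔ B): entailed.

Yes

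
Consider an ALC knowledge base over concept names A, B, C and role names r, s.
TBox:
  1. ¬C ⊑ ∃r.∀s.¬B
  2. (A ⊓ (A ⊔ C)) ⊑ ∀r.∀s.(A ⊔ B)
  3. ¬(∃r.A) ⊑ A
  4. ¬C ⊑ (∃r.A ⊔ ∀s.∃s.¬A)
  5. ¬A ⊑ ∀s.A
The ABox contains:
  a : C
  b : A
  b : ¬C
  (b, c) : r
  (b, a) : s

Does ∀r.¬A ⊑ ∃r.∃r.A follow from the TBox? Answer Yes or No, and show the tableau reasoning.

No

1. ∀r.¬A ⊑ ∃r.∃r.A  ⇔  (∀r.¬A ⊓ ∀r.∀r.¬A) unsat w.r.t. T
   apply at x₀: ¬(∃r.A)⊑A
   open: L(x₀) ⊇ {A, C, ∀r.¬A, ∀r.∀r.¬A, ∀r.∀s.(A ⊔ B)}
2. Hence ∀r.¬A ⊑ ∃r.∃r.A: not entailed.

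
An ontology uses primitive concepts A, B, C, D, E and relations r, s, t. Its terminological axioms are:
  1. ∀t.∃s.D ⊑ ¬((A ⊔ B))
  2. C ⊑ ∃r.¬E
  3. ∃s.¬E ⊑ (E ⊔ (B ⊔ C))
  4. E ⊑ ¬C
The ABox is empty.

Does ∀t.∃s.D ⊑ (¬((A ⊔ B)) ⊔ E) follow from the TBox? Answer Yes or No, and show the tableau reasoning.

Yes

1. ∀t.∃s.D ⊑ (¬((A ⊔ B)) ⊔ E)  ⇔  (∀t.∃s.D ⊓ ((A ⊔ B) ⊓ ¬E)) unsat w.r.t. T
   all branches close; clash {B, ¬B} at x₀
2. Hence ∀t.∃s.D ⊑ (¬((A ⊔ B)) ⊔ E): entailed.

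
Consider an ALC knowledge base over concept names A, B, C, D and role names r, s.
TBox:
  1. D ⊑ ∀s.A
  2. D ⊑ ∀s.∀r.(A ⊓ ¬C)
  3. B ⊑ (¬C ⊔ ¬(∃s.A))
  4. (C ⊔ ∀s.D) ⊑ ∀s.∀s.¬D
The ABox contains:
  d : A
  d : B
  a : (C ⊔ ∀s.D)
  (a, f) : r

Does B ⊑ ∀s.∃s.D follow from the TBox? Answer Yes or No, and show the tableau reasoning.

1. B ⊑ ∀s.∃s.D  ⇔  (B ⊓ ∃s.∀s.¬D) unsat w.r.t. T
   apply at x₀: B⊑(¬C ⊔ ¬(∃s.A))
   open: L(x₀) ⊇ {B, ¬C, ¬D, ∃s.¬D, ∃s.∀s.¬D} (+ ∃-successors)
2. Hence B ⊑ ∀s.∃s.D: not entailed.

No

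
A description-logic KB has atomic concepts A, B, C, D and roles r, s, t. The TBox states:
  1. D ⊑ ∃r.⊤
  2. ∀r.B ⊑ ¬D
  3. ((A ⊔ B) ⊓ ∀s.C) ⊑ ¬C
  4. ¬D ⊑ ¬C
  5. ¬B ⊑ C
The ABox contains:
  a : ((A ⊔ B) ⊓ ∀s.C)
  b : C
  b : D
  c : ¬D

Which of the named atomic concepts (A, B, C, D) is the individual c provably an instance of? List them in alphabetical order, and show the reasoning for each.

1. c : A?  L(c) = {¬D} ∪ {¬A}
   apply at c: ¬D⊑¬C
   open: L(c) ⊇ {B, ¬A, ¬C, ¬D} — c ∉ A possible
2. c : B?  L(c) = {¬D} ∪ {¬B}
   clash {C, ¬C} at c — c ∈ B
3. c : C?  L(c) = {¬D} ∪ {¬C}
   open: L(c) ⊇ {B, ¬C, ¬D} — c ∉ C possible
4. c : D?  L(c) = {¬D} ∪ {¬D}
   apply at c: ¬D⊑¬C
   open: L(c) ⊇ {B, ¬C, ¬D} — c ∉ D possible
5. Entailed for c: {B}

{B}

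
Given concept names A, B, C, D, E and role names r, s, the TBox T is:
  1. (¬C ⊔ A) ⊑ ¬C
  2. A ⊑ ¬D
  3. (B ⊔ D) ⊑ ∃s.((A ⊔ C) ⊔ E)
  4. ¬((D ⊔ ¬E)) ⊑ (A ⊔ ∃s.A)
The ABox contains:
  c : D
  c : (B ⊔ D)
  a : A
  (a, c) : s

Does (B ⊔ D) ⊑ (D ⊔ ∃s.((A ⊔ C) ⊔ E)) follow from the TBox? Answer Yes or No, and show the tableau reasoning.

1. (B ⊔ D) ⊑ (D ⊔ ∃s.((A ⊔ C) ⊔ E))  ⇔  ((B ⊔ D) ⊓ (¬D ⊓ ∀s.((¬A ⊓ ¬C) ⊓ ¬E))) unsat w.r.t. T
   all branches close; clash {D, ¬D} at x₀
2. Hence (B ⊔ D) ⊑ (D ⊔ ∃s.((A ⊔ C) ⊔ E)): entailed.

Yes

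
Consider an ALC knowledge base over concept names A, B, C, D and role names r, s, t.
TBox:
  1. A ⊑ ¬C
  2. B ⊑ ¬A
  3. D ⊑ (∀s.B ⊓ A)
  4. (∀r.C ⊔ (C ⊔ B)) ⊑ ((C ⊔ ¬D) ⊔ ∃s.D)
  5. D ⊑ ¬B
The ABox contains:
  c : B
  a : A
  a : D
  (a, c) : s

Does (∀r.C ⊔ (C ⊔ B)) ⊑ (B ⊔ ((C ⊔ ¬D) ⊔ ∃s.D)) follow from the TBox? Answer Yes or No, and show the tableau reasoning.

Yes

1. (∀r.C ⊔ (C ⊔ B)) ⊑ (B ⊔ ((C ⊔ ¬D) ⊔ ∃s.D))  ⇔  ((∀r.C ⊔ (C ⊔ B)) ⊓ (¬B ⊓ ((¬C ⊓ D) ⊓ ∀s.¬D))) unsat w.r.t. T
   all branches close; clash {B, ¬B} at x₀
2. Hence (∀r.C ⊔ (C ⊔ B)) ⊑ (B ⊔ ((C ⊔ ¬D) ⊔ ∃s.D)): entailed.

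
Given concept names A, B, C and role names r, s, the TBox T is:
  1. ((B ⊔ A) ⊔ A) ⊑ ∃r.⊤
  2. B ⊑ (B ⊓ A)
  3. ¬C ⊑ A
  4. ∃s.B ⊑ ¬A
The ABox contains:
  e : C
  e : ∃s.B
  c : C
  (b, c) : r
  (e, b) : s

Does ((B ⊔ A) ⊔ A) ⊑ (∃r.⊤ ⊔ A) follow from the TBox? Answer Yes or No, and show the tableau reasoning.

Yes

1. ((B ⊔ A) ⊔ A) ⊑ (∃r.⊤ ⊔ A)  ⇔  (((B ⊔ A) ⊔ A) ⊓ (∀r.⊥ ⊓ ¬A)) unsat w.r.t. T
   all branches close; clash {A, ¬A} at x₀
2. Hence ((B ⊔ A) ⊔ A) ⊑ (∃r.⊤ ⊔ A): entailed.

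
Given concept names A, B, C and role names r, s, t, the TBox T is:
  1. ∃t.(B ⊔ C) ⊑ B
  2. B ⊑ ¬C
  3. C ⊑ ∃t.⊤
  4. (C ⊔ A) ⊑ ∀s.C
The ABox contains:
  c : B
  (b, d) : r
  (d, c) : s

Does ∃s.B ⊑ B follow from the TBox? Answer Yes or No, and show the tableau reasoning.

No

1. ∃s.B ⊑ B  ⇔  (∃s.B ⊓ ¬B) unsat w.r.t. T
   open: L(x₀) ⊇ {¬A, ¬B, ¬C, ∀t.(¬B ⊓ ¬C), ∃s.B} (+ ∃-successors)
2. Hence ∃s.B ⊑ B: not entailed.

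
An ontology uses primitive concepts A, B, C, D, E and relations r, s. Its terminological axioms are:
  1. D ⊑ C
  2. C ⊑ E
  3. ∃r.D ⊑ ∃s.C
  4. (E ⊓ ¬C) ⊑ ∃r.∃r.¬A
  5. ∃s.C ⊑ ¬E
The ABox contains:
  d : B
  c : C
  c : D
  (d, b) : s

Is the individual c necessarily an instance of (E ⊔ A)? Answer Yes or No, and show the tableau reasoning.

1. c : (E ⊔ A)?  L(c) = {C, D} ∪ {(¬E ⊓ ¬A)}
   clash {E, ¬E} at c — c ∈ (E ⊔ A)
2. Hence c : (E ⊔ A): entailed.

Yes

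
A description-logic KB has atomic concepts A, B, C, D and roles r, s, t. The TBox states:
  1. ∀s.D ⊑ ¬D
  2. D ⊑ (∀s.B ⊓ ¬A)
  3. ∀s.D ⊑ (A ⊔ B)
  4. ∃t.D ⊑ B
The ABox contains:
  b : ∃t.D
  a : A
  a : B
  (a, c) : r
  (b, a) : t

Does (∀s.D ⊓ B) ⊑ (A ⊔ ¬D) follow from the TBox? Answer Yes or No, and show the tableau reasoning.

Yes

1. (∀s.D ⊓ B) ⊑ (A ⊔ ¬D)  ⇔  ((∀s.D ⊓ B) ⊓ (¬A ⊓ D)) unsat w.r.t. T
   all branches close; clash {D, ¬D} at x₀
2. Hence (∀s.D ⊓ B) ⊑ (A ⊔ ¬D): entailed.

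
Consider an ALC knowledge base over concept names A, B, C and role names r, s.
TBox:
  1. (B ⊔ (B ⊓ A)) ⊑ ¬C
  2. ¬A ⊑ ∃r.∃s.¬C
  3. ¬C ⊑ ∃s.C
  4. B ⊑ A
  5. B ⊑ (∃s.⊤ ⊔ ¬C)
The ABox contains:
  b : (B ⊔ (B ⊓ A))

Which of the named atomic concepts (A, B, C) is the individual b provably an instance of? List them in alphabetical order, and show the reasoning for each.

{A, B}

1. b : A?  L(b) = {(B ⊔ (B ⊓ A))} ∪ {¬A}
   clash {A, ¬A} at b — b ∈ A
2. b : B?  L(b) = {(B ⊔ (B ⊓ A))} ∪ {¬B}
   clash {B, ¬B} at b — b ∈ B
3. b : C?  L(b) = {(B ⊔ (B ⊓ A))} ∪ {¬C}
   apply at b: ¬C⊑∃s.C
   open: L(b) ⊇ {A, B, ¬C, ∃s.C} (+ ∃-successors) — b ∉ C possible
4. Entailed for b: {A, B}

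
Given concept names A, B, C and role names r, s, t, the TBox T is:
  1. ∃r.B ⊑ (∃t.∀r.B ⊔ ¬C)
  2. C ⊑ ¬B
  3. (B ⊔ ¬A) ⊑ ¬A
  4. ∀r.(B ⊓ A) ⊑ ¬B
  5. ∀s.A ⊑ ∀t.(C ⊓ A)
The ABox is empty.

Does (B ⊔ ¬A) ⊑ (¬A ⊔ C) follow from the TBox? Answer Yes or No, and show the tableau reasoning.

Yes

1. (B ⊔ ¬A) ⊑ (¬A ⊔ C)  ⇔  ((B ⊔ ¬A) ⊓ (A ⊓ ¬C)) unsat w.r.t. T
   all branches close; clash {A, ¬A} at x₀
2. Hence (B ⊔ ¬A) ⊑ (¬A ⊔ C): entailed.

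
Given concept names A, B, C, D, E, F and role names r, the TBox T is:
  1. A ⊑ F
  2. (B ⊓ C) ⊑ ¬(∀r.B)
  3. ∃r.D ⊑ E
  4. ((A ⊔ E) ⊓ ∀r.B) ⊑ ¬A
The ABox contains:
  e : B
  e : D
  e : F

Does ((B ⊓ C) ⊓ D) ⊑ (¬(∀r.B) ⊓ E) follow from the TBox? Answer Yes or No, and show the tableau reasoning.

1. ((B ⊓ C) ⊓ D) ⊑ (¬(∀r.B) ⊓ E)  ⇔  (((B ⊓ C) ⊓ D) ⊓ (∀r.B ⊔ ¬E)) unsat w.r.t. T
   apply at x₀: (B ⊓ C)⊑¬(∀r.B)
   open: L(x₀) ⊇ {B, C, D, ¬A, ¬E, …} (+ ∃-successors)
2. Hence ((B ⊓ C) ⊓ D) ⊑ (¬(∀r.B) ⊓ E): not entailed.

No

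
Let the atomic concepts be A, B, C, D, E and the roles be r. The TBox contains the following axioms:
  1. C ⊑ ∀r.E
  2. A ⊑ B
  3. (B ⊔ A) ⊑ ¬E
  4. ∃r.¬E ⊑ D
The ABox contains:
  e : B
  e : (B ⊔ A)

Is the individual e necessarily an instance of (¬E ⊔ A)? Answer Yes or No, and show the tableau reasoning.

1. e : (¬E ⊔ A)?  L(e) = {B, (B ⊔ A)} ∪ {(E ⊓ ¬A)}
   clash {E, ¬E} at e — e ∈ (¬E ⊔ A)
2. Hence e : (¬E ⊔ A): entailed.

Yes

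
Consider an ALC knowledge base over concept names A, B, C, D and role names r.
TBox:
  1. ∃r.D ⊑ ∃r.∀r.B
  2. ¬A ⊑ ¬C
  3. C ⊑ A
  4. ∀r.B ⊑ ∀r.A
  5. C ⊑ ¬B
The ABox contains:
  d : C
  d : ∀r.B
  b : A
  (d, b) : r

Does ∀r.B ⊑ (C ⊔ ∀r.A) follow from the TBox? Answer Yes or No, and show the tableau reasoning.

1. ∀r.B ⊑ (C ⊔ ∀r.A)  ⇔  (∀r.B ⊓ (¬C ⊓ ∃r.¬A)) unsat w.r.t. T
   all branches close; clash {A, ¬A} at an ∃-successor
2. Hence ∀r.B ⊑ (C ⊔ ∀r.A): entailed.

Yes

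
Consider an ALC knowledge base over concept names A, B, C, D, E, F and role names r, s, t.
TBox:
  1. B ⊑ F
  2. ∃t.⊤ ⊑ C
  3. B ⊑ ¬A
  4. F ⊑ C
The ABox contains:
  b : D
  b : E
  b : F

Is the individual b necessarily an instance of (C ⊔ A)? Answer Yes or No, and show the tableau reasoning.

Yes

1. b : (C ⊔ A)?  L(b) = {D, E, F} ∪ {(¬C ⊓ ¬A)}
   clash {C, ¬C} at b — b ∈ (C ⊔ A)
2. Hence b : (C ⊔ A): entailed.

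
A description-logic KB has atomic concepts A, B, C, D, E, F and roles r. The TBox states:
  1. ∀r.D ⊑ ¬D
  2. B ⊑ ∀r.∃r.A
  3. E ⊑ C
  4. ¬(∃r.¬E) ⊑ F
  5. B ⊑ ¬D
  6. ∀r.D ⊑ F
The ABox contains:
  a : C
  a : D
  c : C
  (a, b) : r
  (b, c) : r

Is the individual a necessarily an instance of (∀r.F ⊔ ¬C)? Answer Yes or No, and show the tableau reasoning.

1. a : (∀r.F ⊔ ¬C)?  L(a) = {C, D} ∪ {(∃r.¬F ⊓ C)}
   open: L(a) ⊇ {C, D, ¬B, ∃r.¬D, ∃r.¬E, …} (+ ∃-successors) — a ∉ (∀r.F ⊔ ¬C) possible
2. Hence a : (∀r.F ⊔ ¬C): not entailed.

No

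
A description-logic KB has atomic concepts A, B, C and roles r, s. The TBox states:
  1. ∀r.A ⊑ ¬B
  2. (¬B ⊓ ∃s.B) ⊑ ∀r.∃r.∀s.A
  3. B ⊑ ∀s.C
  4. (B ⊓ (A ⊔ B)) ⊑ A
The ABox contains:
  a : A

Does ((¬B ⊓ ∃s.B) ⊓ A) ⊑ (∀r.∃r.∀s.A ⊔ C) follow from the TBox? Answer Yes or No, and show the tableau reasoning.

1. ((¬B ⊓ ∃s.B) ⊓ A) ⊑ (∀r.∃r.∀s.A ⊔ C)  ⇔  (((¬B ⊓ ∃s.B) ⊓ A) ⊓ (∃r.∀r.∃s.¬A ⊓ ¬C)) unsat w.r.t. T
   all branches close; clash {A, ¬A} at an ∃-successor
2. Hence ((¬B ⊓ ∃s.B) ⊓ A) ⊑ (∀r.∃r.∀s.A ⊔ C): entailed.

Yes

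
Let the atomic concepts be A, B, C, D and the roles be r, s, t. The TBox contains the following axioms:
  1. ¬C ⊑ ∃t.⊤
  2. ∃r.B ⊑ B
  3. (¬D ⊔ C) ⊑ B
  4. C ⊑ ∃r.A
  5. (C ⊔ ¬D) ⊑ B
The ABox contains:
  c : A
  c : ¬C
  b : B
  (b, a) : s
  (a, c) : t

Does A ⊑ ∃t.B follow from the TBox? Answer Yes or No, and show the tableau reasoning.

1. A ⊑ ∃t.B  ⇔  (A ⊓ ∀t.¬B) unsat w.r.t. T
   open: L(x₀) ⊇ {A, B, C, ∀t.¬B, ∃r.A} (+ ∃-successors)
2. Hence A ⊑ ∃t.B: not entailed.

No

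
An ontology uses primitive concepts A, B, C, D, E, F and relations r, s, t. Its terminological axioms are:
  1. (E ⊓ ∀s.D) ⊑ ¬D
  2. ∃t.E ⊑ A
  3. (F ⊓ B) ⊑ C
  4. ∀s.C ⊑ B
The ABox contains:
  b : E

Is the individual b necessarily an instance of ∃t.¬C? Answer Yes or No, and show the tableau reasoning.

1. b : ∃t.¬C?  L(b) = {E} ∪ {∀t.C}
   open: L(b) ⊇ {E, ¬F, ∀t.C, ∀t.¬E, ∃s.¬C, …} (+ ∃-successors) — b ∉ ∃t.¬C possible
2. Hence b : ∃t.¬C: not entailed.

No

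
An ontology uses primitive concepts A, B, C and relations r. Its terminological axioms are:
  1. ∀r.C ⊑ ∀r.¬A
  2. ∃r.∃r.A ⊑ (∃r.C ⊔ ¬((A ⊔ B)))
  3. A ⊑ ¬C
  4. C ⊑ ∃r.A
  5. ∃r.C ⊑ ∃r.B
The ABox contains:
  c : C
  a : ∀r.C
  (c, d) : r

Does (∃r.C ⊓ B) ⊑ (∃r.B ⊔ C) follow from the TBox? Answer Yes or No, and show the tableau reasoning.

1. (∃r.C ⊓ B) ⊑ (∃r.B ⊔ C)  ⇔  ((∃r.C ⊓ B) ⊓ (∀r.¬B ⊓ ¬C)) unsat w.r.t. T
   all branches close; clash {B, ¬B} at an ∃-successor
2. Hence (∃r.C ⊓ B) ⊑ (∃r.B ⊔ C): entailed.

Yes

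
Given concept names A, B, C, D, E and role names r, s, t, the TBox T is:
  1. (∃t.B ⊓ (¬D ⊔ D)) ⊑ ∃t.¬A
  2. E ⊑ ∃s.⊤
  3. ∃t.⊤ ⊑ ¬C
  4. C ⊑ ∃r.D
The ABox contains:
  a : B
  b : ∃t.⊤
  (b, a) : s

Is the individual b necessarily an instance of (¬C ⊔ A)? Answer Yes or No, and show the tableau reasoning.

1. b : (¬C ⊔ A)?  L(b) = {∃t.⊤} ∪ {(C ⊓ ¬A)}
   clash {C, ¬C} at b — b ∈ (¬C ⊔ A)
2. Hence b : (¬C ⊔ A): entailed.

Yes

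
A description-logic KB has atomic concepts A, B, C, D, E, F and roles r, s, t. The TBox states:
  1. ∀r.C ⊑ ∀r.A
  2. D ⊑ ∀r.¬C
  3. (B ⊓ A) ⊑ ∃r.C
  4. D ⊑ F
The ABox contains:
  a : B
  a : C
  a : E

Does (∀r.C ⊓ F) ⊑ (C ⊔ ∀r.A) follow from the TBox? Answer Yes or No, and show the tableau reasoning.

1. (∀r.C ⊓ F) ⊑ (C ⊔ ∀r.A)  ⇔  ((∀r.C ⊓ F) ⊓ (¬C ⊓ ∃r.¬A)) unsat w.r.t. T
   all branches close; clash {A, ¬A} at an ∃-successor
2. Hence (∀r.C ⊓ F) ⊑ (C ⊔ ∀r.A): entailed.

Yes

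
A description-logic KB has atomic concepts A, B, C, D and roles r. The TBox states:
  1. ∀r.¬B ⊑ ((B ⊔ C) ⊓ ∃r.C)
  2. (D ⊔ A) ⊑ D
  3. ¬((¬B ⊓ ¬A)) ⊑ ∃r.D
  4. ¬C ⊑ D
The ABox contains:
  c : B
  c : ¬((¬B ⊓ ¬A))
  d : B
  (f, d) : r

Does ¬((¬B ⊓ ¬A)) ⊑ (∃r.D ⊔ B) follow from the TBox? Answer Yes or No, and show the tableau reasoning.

Yes

1. ¬((¬B ⊓ ¬A)) ⊑ (∃r.D ⊔ B)  ⇔  ((B ⊔ A) ⊓ (∀r.¬D ⊓ ¬B)) unsat w.r.t. T
   all branches close; clash {D, ¬D} at an ∃-successor
2. Hence ¬((¬B ⊓ ¬A)) ⊑ (∃r.D ⊔ B): entailed.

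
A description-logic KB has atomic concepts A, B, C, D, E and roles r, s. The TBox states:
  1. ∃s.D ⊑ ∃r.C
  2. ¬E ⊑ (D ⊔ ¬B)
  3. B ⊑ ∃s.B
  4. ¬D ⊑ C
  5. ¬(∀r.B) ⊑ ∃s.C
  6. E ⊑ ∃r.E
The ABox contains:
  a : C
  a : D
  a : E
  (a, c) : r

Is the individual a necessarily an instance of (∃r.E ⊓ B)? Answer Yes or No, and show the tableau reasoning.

1. a : (∃r.E ⊓ B)?  L(a) = {C, D, E} ∪ {(∀r.¬E ⊔ ¬B)}
   apply at a: E⊑∃r.E
   open: L(a) ⊇ {C, D, E, ¬B, ∀r.B, …} (+ ∃-successors) — a ∉ (∃r.E ⊓ B) possible
2. Hence a : (∃r.E ⊓ B): not entailed.

No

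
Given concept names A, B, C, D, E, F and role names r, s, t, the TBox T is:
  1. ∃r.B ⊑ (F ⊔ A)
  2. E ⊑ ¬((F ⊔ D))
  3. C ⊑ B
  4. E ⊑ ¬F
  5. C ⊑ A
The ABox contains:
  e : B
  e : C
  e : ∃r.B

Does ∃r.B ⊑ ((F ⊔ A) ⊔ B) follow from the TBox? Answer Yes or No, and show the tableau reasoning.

Yes

1. ∃r.B ⊑ ((F ⊔ A) ⊔ B)  ⇔  (∃r.B ⊓ ((¬F ⊓ ¬A) ⊓ ¬B)) unsat w.r.t. T
   all branches close; clash {A, ¬A} at x₀
2. Hence ∃r.B ⊑ ((F ⊔ A) ⊔ B): entailed.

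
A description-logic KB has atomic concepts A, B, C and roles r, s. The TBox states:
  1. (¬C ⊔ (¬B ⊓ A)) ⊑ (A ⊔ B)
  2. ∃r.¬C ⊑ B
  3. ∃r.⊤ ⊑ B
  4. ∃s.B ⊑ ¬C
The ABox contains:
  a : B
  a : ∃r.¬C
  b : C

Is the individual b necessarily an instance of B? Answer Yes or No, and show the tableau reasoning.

No

1. b : B?  L(b) = {C} ∪ {¬B}
   open: L(b) ⊇ {C, ¬A, ¬B, ∀r.C, ∀r.⊥, …} — b ∉ B possible
2. Hence b : B: not entailed.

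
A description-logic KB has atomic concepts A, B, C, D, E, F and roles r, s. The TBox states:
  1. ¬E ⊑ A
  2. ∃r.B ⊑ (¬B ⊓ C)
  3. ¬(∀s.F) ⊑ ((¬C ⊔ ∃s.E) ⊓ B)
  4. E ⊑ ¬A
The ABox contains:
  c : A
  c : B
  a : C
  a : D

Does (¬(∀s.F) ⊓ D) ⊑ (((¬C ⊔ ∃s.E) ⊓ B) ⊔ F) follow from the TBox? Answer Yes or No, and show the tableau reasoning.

1. (¬(∀s.F) ⊓ D) ⊑ (((¬C ⊔ ∃s.E) ⊓ B) ⊔ F)  ⇔  ((∃s.¬F ⊓ D) ⊓ (((C ⊓ ∀s.¬E) ⊔ ¬B) ⊓ ¬F)) unsat w.r.t. T
   all branches close; clash {A, ¬A} at x₀
2. Hence (¬(∀s.F) ⊓ D) ⊑ (((¬C ⊔ ∃s.E) ⊓ B) ⊔ F): entailed.

Yes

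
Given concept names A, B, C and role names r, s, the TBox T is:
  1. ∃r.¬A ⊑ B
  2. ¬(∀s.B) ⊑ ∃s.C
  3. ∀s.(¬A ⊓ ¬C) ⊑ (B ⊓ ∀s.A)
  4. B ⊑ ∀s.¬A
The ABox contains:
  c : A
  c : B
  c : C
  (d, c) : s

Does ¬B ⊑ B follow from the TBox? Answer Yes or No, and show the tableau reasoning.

1. ¬B ⊑ B  ⇔  (¬B ⊓ ¬B) unsat w.r.t. T
   open: L(x₀) ⊇ {¬B, ∀r.A, ∀s.B, ∃s.(A ⊔ C)} (+ ∃-successors)
2. Hence ¬B ⊑ B: not entailed.

No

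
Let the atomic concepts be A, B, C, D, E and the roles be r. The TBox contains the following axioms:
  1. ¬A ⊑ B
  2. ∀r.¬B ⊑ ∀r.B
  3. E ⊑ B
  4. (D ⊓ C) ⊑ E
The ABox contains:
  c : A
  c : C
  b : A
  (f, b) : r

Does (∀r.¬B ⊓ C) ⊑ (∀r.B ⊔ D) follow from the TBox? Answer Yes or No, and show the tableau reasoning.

1. (∀r.¬B ⊓ C) ⊑ (∀r.B ⊔ D)  ⇔  ((∀r.¬B ⊓ C) ⊓ (∃r.¬B ⊓ ¬D)) unsat w.r.t. T
   all branches close; clash {B, ¬B} at an ∃-successor
2. Hence (∀r.¬B ⊓ C) ⊑ (∀r.B ⊔ D): entailed.

Yes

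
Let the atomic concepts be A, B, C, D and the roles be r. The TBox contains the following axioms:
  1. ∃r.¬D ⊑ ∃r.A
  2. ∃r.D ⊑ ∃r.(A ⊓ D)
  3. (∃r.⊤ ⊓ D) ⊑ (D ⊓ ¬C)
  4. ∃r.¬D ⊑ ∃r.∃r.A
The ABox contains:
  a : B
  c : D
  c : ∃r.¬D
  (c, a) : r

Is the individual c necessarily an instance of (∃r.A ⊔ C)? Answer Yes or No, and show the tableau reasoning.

1. c : (∃r.A ⊔ C)?  L(c) = {D, ∃r.¬D} ∪ {(∀r.¬A ⊓ ¬C)}
   clash {A, ¬A} at an ∃-successor — c ∈ (∃r.A ⊔ C)
2. Hence c : (∃r.A ⊔ C): entailed.

Yes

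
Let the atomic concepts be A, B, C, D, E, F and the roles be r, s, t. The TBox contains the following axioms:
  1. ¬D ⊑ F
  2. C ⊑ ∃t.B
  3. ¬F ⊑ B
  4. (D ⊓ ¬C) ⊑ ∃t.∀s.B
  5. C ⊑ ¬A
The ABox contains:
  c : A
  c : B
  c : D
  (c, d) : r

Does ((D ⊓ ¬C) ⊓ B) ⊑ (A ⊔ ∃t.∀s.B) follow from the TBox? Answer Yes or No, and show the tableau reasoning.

1. ((D ⊓ ¬C) ⊓ B) ⊑ (A ⊔ ∃t.∀s.B)  ⇔  (((D ⊓ ¬C) ⊓ B) ⊓ (¬A ⊓ ∀t.∃s.¬B)) unsat w.r.t. T
   all branches close; clash {B, ¬B} at an ∃-successor
2. Hence ((D ⊓ ¬C) ⊓ B) ⊑ (A ⊔ ∃t.∀s.B): entailed.

Yes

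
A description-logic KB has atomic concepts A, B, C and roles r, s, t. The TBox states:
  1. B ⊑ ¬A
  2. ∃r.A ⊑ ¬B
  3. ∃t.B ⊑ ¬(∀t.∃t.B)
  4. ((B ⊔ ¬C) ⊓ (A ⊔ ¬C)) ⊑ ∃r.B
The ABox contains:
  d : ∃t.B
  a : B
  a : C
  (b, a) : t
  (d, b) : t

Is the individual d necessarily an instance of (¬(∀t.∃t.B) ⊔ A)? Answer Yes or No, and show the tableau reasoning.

1. d : (¬(∀t.∃t.B) ⊔ A)?  L(d) = {∃t.B} ∪ {(∀t.∃t.B ⊓ ¬A)}
   clash {B, ¬B} at an ∃-successor — d ∈ (¬(∀t.∃t.B) ⊔ A)
2. Hence d : (¬(∀t.∃t.B) ⊔ A): entailed.

Yes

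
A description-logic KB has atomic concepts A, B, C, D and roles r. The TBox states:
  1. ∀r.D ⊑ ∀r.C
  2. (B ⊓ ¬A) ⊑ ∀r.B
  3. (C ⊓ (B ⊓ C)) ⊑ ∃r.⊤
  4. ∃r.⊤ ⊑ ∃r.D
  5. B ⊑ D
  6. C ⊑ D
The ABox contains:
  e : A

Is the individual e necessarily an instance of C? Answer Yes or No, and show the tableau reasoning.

1. e : C?  L(e) = {A} ∪ {¬C}
   open: L(e) ⊇ {A, ¬B, ¬C, ∀r.C, ∀r.⊥} — e ∉ C possible
2. Hence e : C: not entailed.

No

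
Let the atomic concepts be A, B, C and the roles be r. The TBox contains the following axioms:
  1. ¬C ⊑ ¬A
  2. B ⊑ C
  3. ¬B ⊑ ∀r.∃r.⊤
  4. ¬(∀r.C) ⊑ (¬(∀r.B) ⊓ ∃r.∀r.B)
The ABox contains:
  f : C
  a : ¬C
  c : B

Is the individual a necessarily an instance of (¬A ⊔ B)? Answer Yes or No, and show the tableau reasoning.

Yes

1. a : (¬A ⊔ B)?  L(a) = {¬C} ∪ {(A ⊓ ¬B)}
   clash {A, ¬A} at a — a ∈ (¬A ⊔ B)
2. Hence a : (¬A ⊔ B): entailed.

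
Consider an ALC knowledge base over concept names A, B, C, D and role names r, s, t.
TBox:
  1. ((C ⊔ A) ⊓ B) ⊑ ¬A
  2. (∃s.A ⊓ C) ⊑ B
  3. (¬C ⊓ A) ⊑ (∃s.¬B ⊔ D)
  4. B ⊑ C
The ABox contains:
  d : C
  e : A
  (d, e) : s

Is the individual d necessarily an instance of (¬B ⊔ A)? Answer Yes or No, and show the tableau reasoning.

No

1. d : (¬B ⊔ A)?  L(d) = {C} ∪ {(B ⊓ ¬A)}
   open: L(d) ⊇ {B, C, ¬A} — d ∉ (¬B ⊔ A) possible
2. Hence d : (¬B ⊔ A): not entailed.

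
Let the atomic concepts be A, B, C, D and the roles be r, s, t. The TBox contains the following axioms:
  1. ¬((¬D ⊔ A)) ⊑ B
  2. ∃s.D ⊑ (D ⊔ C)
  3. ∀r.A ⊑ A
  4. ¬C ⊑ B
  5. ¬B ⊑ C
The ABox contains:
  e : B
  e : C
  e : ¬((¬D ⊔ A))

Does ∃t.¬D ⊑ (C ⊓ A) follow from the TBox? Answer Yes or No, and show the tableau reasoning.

No

1. ∃t.¬D ⊑ (C ⊓ A)  ⇔  (∃t.¬D ⊓ (¬C ⊔ ¬A)) unsat w.r.t. T
   open: L(x₀) ⊇ {B, ¬C, ∀s.¬D, ∃r.¬A, ∃t.¬D} (+ ∃-successors)
2. Hence ∃t.¬D ⊑ (C ⊓ A): not entailed.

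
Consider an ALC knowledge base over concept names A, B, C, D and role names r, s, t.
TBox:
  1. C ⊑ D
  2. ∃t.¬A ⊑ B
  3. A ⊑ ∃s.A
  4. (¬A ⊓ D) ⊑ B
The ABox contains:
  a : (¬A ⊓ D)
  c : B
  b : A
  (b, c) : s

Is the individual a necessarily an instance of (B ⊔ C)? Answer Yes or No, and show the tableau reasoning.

Yes

1. a : (B ⊔ C)?  L(a) = {(¬A ⊓ D)} ∪ {(¬B ⊓ ¬C)}
   clash {B, ¬B} at a — a ∈ (B ⊔ C)
2. Hence a : (B ⊔ C): entailed.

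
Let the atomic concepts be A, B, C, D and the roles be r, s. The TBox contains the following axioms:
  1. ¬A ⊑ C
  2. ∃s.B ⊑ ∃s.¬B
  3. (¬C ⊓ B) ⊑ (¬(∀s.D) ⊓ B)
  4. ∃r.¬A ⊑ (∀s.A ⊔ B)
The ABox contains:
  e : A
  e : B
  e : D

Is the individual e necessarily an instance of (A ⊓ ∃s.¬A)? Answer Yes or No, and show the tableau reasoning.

No

1. e : (A ⊓ ∃s.¬A)?  L(e) = {A, B, D} ∪ {(¬A ⊔ ∀s.A)}
   open: L(e) ⊇ {A, B, C, D, ∀r.A, …} — e ∉ (A ⊓ ∃s.¬A) possible
2. Hence e : (A ⊓ ∃s.¬A): not entailed.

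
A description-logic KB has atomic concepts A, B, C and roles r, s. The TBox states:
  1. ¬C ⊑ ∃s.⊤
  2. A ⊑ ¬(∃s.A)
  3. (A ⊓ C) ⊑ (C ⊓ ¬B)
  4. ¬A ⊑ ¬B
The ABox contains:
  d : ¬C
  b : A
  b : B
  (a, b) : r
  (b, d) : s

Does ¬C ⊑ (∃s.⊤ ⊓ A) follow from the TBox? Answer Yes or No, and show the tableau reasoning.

1. ¬C ⊑ (∃s.⊤ ⊓ A)  ⇔  (¬C ⊓ (∀s.⊥ ⊔ ¬A)) unsat w.r.t. T
   apply at x₀: ¬C⊑∃s.⊤
   open: L(x₀) ⊇ {¬A, ¬B, ¬C, ∃s.⊤} (+ ∃-successors)
2. Hence ¬C ⊑ (∃s.⊤ ⊓ A): not entailed.

No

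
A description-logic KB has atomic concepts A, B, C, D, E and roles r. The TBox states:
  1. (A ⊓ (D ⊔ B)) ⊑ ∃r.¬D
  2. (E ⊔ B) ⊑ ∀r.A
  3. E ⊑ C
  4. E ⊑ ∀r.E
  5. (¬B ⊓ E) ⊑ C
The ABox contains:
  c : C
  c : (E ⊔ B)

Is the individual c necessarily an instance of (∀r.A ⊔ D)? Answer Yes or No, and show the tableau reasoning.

1. c : (∀r.A ⊔ D)?  L(c) = {C, (E ⊔ B)} ∪ {(∃r.¬A ⊓ ¬D)}
   clash {A, ¬A} at an ∃-successor — c ∈ (∀r.A ⊔ D)
2. Hence c : (∀r.A ⊔ D): entailed.

Yes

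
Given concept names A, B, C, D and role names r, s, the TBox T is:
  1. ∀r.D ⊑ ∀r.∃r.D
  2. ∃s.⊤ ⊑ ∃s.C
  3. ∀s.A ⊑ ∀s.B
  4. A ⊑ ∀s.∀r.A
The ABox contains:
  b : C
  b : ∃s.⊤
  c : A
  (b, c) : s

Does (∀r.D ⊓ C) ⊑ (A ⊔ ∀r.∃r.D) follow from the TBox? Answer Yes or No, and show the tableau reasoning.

Yes

1. (∀r.D ⊓ C) ⊑ (A ⊔ ∀r.∃r.D)  ⇔  ((∀r.D ⊓ C) ⊓ (¬A ⊓ ∃r.∀r.¬D)) unsat w.r.t. T
   all branches close; clash {D, ¬D} at an ∃-successor
2. Hence (∀r.D ⊓ C) ⊑ (A ⊔ ∀r.∃r.D): entailed.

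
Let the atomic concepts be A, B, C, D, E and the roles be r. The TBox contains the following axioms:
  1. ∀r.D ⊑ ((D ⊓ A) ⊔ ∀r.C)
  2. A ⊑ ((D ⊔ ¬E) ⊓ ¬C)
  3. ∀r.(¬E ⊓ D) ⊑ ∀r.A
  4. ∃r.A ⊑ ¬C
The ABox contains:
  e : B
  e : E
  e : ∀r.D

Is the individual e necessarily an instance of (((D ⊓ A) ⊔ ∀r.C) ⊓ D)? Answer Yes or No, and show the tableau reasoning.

No

1. e : (((D ⊓ A) ⊔ ∀r.C) ⊓ D)?  L(e) = {B, E, ∀r.D} ∪ {(((¬D ⊔ ¬A) ⊓ ∃r.¬C) ⊔ ¬D)}
   apply at e: ∀r.D⊑((D ⊓ A) ⊔ ∀r.C)
   open: L(e) ⊇ {B, E, ¬A, ¬D, ∀r.C, …} (+ ∃-successors) — e ∉ (((D ⊓ A) ⊔ ∀r.C) ⊓ D) possible
2. Hence e : (((D ⊓ A) ⊔ ∀r.C) ⊓ D): not entailed.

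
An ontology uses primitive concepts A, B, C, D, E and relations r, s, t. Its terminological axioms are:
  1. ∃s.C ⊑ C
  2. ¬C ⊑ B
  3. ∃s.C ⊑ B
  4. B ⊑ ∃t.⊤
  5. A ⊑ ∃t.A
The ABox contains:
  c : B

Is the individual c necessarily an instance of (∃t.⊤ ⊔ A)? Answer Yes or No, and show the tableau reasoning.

1. c : (∃t.⊤ ⊔ A)?  L(c) = {B} ∪ {(∀t.⊥ ⊓ ¬A)}
   clash ⊥ at an ∃-successor — c ∈ (∃t.⊤ ⊔ A)
2. Hence c : (∃t.⊤ ⊔ A): entailed.

Yes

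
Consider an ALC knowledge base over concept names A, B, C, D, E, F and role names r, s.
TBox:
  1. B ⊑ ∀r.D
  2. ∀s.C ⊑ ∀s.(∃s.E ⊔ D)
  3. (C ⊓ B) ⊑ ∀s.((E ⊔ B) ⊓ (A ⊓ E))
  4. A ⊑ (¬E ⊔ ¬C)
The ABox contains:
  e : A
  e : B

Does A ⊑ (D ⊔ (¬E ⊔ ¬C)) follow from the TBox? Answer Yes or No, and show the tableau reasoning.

Yes

1. A ⊑ (D ⊔ (¬E ⊔ ¬C))  ⇔  (A ⊓ (¬D ⊓ (E ⊓ C))) unsat w.r.t. T
   all branches close; clash {C, ¬C} at x₀
2. Hence A ⊑ (D ⊔ (¬E ⊔ ¬C)): entailed.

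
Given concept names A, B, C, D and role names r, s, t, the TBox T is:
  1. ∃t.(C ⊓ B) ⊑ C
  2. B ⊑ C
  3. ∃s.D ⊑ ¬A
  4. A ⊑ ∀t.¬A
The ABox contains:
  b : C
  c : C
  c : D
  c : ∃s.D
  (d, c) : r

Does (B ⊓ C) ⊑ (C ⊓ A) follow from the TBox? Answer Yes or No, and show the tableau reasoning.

1. (B ⊓ C) ⊑ (C ⊓ A)  ⇔  ((B ⊓ C) ⊓ (¬C ⊔ ¬A)) unsat w.r.t. T
   open: L(x₀) ⊇ {B, C, ¬A}
2. Hence (B ⊓ C) ⊑ (C ⊓ A): not entailed.

No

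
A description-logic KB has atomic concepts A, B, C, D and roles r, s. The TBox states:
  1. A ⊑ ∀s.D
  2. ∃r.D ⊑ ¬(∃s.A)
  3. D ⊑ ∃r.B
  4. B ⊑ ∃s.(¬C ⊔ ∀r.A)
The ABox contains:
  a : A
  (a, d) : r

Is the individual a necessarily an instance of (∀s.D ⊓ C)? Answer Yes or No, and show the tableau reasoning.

1. a : (∀s.D ⊓ C)?  L(a) = {A} ∪ {(∃s.¬D ⊔ ¬C)}
   apply at a: A⊑∀s.D
   open: L(a) ⊇ {A, ¬B, ¬C, ¬D, ∀r.¬D, …} — a ∉ (∀s.D ⊓ C) possible
2. Hence a : (∀s.D ⊓ C): not entailed.

No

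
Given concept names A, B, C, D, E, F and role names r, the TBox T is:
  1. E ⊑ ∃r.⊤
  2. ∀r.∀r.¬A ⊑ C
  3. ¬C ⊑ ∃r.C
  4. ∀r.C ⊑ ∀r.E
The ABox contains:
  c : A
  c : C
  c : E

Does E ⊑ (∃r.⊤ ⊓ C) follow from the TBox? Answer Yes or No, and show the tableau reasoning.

1. E ⊑ (∃r.⊤ ⊓ C)  ⇔  (E ⊓ (∀r.⊥ ⊔ ¬C)) unsat w.r.t. T
   apply at x₀: E⊑∃r.⊤
   open: L(x₀) ⊇ {E, ¬C, ∃r.C, ∃r.¬C, ∃r.∃r.A, …} (+ ∃-successors)
2. Hence E ⊑ (∃r.⊤ ⊓ C): not entailed.

No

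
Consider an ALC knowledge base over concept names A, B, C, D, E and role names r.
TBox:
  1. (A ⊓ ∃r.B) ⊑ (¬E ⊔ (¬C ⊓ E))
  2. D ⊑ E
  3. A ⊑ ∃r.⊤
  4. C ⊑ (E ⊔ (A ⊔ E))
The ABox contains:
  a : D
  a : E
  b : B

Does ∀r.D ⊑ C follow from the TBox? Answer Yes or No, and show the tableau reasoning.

1. ∀r.D ⊑ C  ⇔  (∀r.D ⊓ ¬C) unsat w.r.t. T
   open: L(x₀) ⊇ {¬A, ¬C, ¬D, ∀r.D}
2. Hence ∀r.D ⊑ C: not entailed.

No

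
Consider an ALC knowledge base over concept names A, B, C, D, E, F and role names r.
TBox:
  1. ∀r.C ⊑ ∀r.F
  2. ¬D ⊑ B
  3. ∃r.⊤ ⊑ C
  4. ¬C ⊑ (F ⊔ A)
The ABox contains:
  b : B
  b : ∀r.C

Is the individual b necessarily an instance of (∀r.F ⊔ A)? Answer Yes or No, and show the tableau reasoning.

1. b : (∀r.F ⊔ A)?  L(b) = {B, ∀r.C} ∪ {(∃r.¬F ⊓ ¬A)}
   clash {A, ¬A} at b — b ∈ (∀r.F ⊔ A)
2. Hence b : (∀r.F ⊔ A): entailed.

Yes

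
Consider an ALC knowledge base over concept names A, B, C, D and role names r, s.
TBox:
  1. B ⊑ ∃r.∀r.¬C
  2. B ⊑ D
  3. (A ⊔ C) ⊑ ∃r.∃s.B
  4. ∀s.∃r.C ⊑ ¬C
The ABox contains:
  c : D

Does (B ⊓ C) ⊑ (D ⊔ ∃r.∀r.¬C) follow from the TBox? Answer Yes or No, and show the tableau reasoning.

1. (B ⊓ C) ⊑ (D ⊔ ∃r.∀r.¬C)  ⇔  ((B ⊓ C) ⊓ (¬D ⊓ ∀r.∃r.C)) unsat w.r.t. T
   all branches close; clash {D, ¬D} at x₀
2. Hence (B ⊓ C) ⊑ (D ⊔ ∃r.∀r.¬C): entailed.

Yes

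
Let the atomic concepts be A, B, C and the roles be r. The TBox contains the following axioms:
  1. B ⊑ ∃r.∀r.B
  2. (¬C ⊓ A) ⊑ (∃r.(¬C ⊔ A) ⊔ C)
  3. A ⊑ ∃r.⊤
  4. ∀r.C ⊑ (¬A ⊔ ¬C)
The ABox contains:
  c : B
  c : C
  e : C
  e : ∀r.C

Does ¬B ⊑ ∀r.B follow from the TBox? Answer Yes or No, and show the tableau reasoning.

No

1. ¬B ⊑ ∀r.B  ⇔  (¬B ⊓ ∃r.¬B) unsat w.r.t. T
   open: L(x₀) ⊇ {¬A, ¬B, ∃r.¬B, ∃r.¬C} (+ ∃-successors)
2. Hence ¬B ⊑ ∀r.B: not entailed.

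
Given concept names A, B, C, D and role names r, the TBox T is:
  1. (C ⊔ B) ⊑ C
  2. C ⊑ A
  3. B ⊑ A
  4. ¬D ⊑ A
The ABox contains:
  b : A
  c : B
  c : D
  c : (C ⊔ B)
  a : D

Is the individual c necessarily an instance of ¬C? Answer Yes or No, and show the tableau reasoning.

No

1. c : ¬C?  L(c) = {B, D, (C ⊔ B)} ∪ {C}
   apply at c: C⊑A; B⊑A
   open: L(c) ⊇ {A, B, C, D} — c ∉ ¬C possible
2. Hence c : ¬C: not entailed.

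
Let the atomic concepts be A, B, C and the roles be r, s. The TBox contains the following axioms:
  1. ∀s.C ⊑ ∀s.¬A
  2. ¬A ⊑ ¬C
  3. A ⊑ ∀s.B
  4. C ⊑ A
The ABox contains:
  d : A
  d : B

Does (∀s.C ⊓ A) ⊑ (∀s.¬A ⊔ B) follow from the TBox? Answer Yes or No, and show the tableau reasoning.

Yes

1. (∀s.C ⊓ A) ⊑ (∀s.¬A ⊔ B)  ⇔  ((∀s.C ⊓ A) ⊓ (∃s.A ⊓ ¬B)) unsat w.r.t. T
   all branches close; clash {A, ¬A} at an ∃-successor
2. Hence (∀s.C ⊓ A) ⊑ (∀s.¬A ⊔ B): entailed.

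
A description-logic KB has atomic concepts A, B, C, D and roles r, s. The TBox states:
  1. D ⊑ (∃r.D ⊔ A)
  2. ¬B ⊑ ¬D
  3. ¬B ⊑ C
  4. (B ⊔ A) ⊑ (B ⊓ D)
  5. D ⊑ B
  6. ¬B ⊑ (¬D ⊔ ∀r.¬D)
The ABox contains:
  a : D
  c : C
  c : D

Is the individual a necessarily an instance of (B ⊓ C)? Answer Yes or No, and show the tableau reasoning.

1. a : (B ⊓ C)?  L(a) = {D} ∪ {(¬B ⊔ ¬C)}
   apply at a: D⊑(∃r.D ⊔ A); D⊑B
   open: L(a) ⊇ {B, D, ¬C, ∃r.D} (+ ∃-successors) — a ∉ (B ⊓ C) possible
2. Hence a : (B ⊓ C): not entailed.

No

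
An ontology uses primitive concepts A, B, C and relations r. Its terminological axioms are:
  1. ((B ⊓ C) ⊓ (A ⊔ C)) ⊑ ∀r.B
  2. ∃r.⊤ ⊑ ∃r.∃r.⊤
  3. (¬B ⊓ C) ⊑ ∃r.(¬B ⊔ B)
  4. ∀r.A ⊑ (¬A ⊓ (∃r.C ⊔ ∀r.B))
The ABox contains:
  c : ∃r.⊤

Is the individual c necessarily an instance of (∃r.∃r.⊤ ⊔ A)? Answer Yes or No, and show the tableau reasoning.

1. c : (∃r.∃r.⊤ ⊔ A)?  L(c) = {∃r.⊤} ∪ {(∀r.∀r.⊥ ⊓ ¬A)}
   clash ⊥ at an ∃-successor — c ∈ (∃r.∃r.⊤ ⊔ A)
2. Hence c : (∃r.∃r.⊤ ⊔ A): entailed.

Yes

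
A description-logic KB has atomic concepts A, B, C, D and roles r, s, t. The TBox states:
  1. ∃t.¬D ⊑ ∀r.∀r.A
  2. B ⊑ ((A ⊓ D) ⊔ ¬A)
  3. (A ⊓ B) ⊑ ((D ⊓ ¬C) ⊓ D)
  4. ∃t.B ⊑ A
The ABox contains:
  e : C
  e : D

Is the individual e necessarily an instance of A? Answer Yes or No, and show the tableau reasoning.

1. e : A?  L(e) = {C, D} ∪ {¬A}
   open: L(e) ⊇ {C, D, ¬A, ¬B, ∀t.D, …} — e ∉ A possible
2. Hence e : A: not entailed.

No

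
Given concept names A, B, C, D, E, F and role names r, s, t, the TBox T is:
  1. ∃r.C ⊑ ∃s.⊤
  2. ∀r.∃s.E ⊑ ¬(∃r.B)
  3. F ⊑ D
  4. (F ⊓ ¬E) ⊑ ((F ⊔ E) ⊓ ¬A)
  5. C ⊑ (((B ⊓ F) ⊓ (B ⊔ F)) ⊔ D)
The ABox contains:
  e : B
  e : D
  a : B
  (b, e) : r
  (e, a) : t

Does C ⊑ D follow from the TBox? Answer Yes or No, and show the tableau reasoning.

1. C ⊑ D  ⇔  (C ⊓ ¬D) unsat w.r.t. T
   all branches close; clash {D, ¬D} at x₀
2. Hence C ⊑ D: entailed.

Yes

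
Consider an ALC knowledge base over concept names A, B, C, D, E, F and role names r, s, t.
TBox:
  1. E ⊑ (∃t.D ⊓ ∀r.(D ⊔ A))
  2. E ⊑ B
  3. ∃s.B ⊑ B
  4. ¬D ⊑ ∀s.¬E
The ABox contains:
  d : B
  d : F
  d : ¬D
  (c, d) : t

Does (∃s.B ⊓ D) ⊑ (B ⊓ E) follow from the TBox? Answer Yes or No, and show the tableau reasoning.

1. (∃s.B ⊓ D) ⊑ (B ⊓ E)  ⇔  ((∃s.B ⊓ D) ⊓ (¬B ⊔ ¬E)) unsat w.r.t. T
   apply at x₀: ∃s.B⊑B
   open: L(x₀) ⊇ {B, D, ¬E, ∃s.B} (+ ∃-successors)
2. Hence (∃s.B ⊓ D) ⊑ (B ⊓ E): not entailed.

No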